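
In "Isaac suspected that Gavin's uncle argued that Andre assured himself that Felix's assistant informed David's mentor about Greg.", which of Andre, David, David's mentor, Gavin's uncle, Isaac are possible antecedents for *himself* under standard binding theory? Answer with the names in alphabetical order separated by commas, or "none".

*himself* is a reflexive; Principle A requires it to be bound within its binding domain — the clause headed by 'assured'.
— Andre: subject of the clause headed by 'assured'; c-commands the reflexive within its binding domain — allowed (Principle A).
— David: possessor inside the object DP of the clause headed by 'informed'; does not c-command the reflexive — cannot bind it (Principle A).
— David's mentor: object of the clause headed by 'informed'; does not c-command the reflexive — cannot bind it (Principle A).
— Gavin's uncle: subject of the clause headed by 'argued'; c-commands the reflexive but lies outside its binding domain — cannot bind it (Principle A).
— Isaac: subject of the matrix clause; c-commands the reflexive but lies outside its binding domain — cannot bind it (Principle A).

Andre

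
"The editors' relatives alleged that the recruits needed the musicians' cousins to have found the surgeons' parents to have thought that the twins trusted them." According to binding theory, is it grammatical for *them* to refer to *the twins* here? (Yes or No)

No

*the twins* is an R-expression; Principle C requires it to be free (not bound by any c-commanding expression).
— them: object of the clause headed by 'trusted'; the R-expression locally c-commands the pronoun — coreference blocked (Principle B on the pronoun).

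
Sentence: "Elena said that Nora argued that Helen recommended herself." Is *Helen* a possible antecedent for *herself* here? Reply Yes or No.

Yes

*herself* is a reflexive; Principle A requires it to be bound within its binding domain — the clause headed by 'recommended'.
— Helen: subject of the clause headed by 'recommended'; c-commands the reflexive within its binding domain — allowed (Principle A).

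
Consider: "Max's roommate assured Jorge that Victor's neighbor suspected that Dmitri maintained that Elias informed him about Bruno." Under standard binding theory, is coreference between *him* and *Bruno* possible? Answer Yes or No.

*Bruno* is an R-expression; Principle C requires it to be free (not bound by any c-commanding expression).
— him: object of the clause headed by 'informed'; the pronoun c-commands the R-expression — coreference blocked (Principle C).

No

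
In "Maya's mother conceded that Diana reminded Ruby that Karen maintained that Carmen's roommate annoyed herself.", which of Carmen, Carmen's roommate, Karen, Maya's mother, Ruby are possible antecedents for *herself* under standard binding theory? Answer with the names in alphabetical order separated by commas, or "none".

Carmen's roommate

*herself* is a reflexive; Principle A requires it to be bound within its binding domain — the clause headed by 'annoyed'.
— Carmen: possessor inside the subject DP of the clause headed by 'annoyed'; does not c-command the reflexive — cannot bind it (Principle A).
— Carmen's roommate: subject of the clause headed by 'annoyed'; c-commands the reflexive within its binding domain — allowed (Principle A).
— Karen: subject of the clause headed by 'maintained'; c-commands the reflexive but lies outside its binding domain — cannot bind it (Principle A).
— Maya's mother: subject of the matrix clause; c-commands the reflexive but lies outside its binding domain — cannot bind it (Principle A).
— Ruby: object of the clause headed by 'reminded'; c-commands the reflexive but lies outside its binding domain — cannot bind it (Principle A).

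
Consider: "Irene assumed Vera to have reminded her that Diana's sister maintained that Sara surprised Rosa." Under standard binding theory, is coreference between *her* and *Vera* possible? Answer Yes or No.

No

*Vera* is an R-expression; Principle C requires it to be free (not bound by any c-commanding expression).
— her: object of the clause headed by 'reminded'; the R-expression locally c-commands the pronoun — coreference blocked (Principle B on the pronoun).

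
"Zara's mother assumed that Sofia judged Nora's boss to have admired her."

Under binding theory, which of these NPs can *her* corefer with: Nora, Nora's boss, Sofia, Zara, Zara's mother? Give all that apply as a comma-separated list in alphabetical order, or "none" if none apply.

*her* is a pronoun; Principle B requires it to be free in its binding domain — the clause headed by 'admired'.
— Nora: possessor inside the subject DP of the clause headed by 'admired'; does not c-command the pronoun — Principle B does not apply; allowed.
— Nora's boss: subject of the clause headed by 'admired'; c-commands the pronoun within its binding domain — blocked (Principle B).
— Sofia: subject of the clause headed by 'judged'; c-commands the pronoun but lies outside its binding domain — allowed.
— Zara: possessor inside the subject DP of the matrix clause; does not c-command the pronoun — Principle B does not apply; allowed.
— Zara's mother: subject of the matrix clause; c-commands the pronoun but lies outside its binding domain — allowed.

Nora, Sofia, Zara, Zara's mother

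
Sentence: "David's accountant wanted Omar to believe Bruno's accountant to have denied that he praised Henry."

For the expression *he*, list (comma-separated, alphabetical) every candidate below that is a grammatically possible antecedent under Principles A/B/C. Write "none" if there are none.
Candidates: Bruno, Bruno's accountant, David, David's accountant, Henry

*he* is a pronoun; Principle B requires it to be free in its binding domain — the clause headed by 'praised'.
— Bruno: possessor inside the subject DP of the clause headed by 'denied'; does not c-command the pronoun — Principle B does not apply; allowed.
— Bruno's accountant: subject of the clause headed by 'denied'; c-commands the pronoun but lies outside its binding domain — allowed.
— David: possessor inside the subject DP of the matrix clause; does not c-command the pronoun — Principle B does not apply; allowed.
— David's accountant: subject of the matrix clause; c-commands the pronoun but lies outside its binding domain — allowed.
— Henry: object of the clause headed by 'praised'; is c-commanded by the pronoun; coreference would bind this R-expression — blocked (Principle C).

Bruno, Bruno's accountant, David, David's accountant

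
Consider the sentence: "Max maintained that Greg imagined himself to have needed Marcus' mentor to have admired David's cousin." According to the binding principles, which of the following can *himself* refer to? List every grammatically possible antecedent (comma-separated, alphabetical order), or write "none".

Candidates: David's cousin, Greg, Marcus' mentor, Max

*himself* is a reflexive; Principle A requires it to be bound within its binding domain — the clause headed by 'imagined'.
— David's cousin: object of the clause headed by 'admired'; does not c-command the reflexive — cannot bind it (Principle A).
— Greg: subject of the clause headed by 'imagined'; c-commands the reflexive within its binding domain — allowed (Principle A).
— Marcus' mentor: subject of the clause headed by 'admired'; does not c-command the reflexive — cannot bind it (Principle A).
— Max: subject of the matrix clause; c-commands the reflexive but lies outside its binding domain — cannot bind it (Principle A).

Greg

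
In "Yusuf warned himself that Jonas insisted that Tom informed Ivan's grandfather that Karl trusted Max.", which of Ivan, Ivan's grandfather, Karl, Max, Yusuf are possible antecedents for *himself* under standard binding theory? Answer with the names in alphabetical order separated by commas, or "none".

*himself* is a reflexive; Principle A requires it to be bound within its binding domain — the matrix clause.
— Ivan: possessor inside the object DP of the clause headed by 'informed'; does not c-command the reflexive — cannot bind it (Principle A).
— Ivan's grandfather: object of the clause headed by 'informed'; does not c-command the reflexive — cannot bind it (Principle A).
— Karl: subject of the clause headed by 'trusted'; does not c-command the reflexive — cannot bind it (Principle A).
— Max: object of the clause headed by 'trusted'; does not c-command the reflexive — cannot bind it (Principle A).
— Yusuf: subject of the matrix clause; c-commands the reflexive within its binding domain — allowed (Principle A).

Yusuf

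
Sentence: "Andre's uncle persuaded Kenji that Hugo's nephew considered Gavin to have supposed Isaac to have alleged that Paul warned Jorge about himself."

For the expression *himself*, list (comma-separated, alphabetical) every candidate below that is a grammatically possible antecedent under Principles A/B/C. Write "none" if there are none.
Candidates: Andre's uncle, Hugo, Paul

Paul

*himself* is a reflexive; Principle A requires it to be bound within its binding domain — the clause headed by 'warned'.
— Andre's uncle: subject of the matrix clause; c-commands the reflexive but lies outside its binding domain — cannot bind it (Principle A).
— Hugo: possessor inside the subject DP of the clause headed by 'considered'; does not c-command the reflexive — cannot bind it (Principle A).
— Paul: subject of the clause headed by 'warned'; c-commands the reflexive within its binding domain — allowed (Principle A).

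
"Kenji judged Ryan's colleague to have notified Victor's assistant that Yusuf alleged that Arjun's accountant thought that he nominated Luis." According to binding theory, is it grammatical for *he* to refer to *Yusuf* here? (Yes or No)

*Yusuf* is an R-expression; Principle C requires it to be free (not bound by any c-commanding expression).
— he: subject of the clause headed by 'nominated'; the pronoun does not c-command the R-expression — coreference allowed.

Yes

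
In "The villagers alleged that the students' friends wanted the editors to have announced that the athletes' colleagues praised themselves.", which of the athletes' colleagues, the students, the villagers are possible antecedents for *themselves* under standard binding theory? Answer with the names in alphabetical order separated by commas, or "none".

the athletes' colleagues

*themselves* is a reflexive; Principle A requires it to be bound within its binding domain — the clause headed by 'praised'.
— the athletes' colleagues: subject of the clause headed by 'praised'; c-commands the reflexive within its binding domain — allowed (Principle A).
— the students: possessor inside the subject DP of the clause headed by 'wanted'; does not c-command the reflexive — cannot bind it (Principle A).
— the villagers: subject of the matrix clause; c-commands the reflexive but lies outside its binding domain — cannot bind it (Principle A).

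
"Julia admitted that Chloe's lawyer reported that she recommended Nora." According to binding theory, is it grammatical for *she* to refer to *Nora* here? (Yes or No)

No

*Nora* is an R-expression; Principle C requires it to be free (not bound by any c-commanding expression).
— she: subject of the clause headed by 'recommended'; the pronoun c-commands the R-expression — coreference blocked (Principle C).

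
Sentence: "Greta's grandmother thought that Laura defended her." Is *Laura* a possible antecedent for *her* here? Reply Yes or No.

No

*her* is a pronoun; Principle B requires it to be free in its binding domain — the clause headed by 'defended'.
— Laura: subject of the clause headed by 'defended'; c-commands the pronoun within its binding domain — blocked (Principle B).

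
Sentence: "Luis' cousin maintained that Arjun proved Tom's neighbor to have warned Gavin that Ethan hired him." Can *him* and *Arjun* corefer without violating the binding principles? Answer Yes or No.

Yes

*Arjun* is an R-expression; Principle C requires it to be free (not bound by any c-commanding expression).
— him: object of the clause headed by 'hired'; the pronoun does not c-command the R-expression — coreference allowed.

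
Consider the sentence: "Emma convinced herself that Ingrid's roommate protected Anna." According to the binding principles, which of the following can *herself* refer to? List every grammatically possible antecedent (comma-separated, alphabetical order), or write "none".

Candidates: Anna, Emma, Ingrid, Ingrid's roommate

*herself* is a reflexive; Principle A requires it to be bound within its binding domain — the matrix clause.
— Anna: object of the clause headed by 'protected'; does not c-command the reflexive — cannot bind it (Principle A).
— Emma: subject of the matrix clause; c-commands the reflexive within its binding domain — allowed (Principle A).
— Ingrid: possessor inside the subject DP of the clause headed by 'protected'; does not c-command the reflexive — cannot bind it (Principle A).
— Ingrid's roommate: subject of the clause headed by 'protected'; does not c-command the reflexive — cannot bind it (Principle A).

Emma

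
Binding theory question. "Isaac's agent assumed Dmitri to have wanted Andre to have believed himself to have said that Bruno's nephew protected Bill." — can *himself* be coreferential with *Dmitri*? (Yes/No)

*himself* is a reflexive; Principle A requires it to be bound within its binding domain — the clause headed by 'believed'.
— Dmitri: subject of the clause headed by 'wanted'; c-commands the reflexive but lies outside its binding domain — cannot bind it (Principle A).

No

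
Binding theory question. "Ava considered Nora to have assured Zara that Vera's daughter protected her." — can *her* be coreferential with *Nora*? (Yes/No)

Yes

*her* is a pronoun; Principle B requires it to be free in its binding domain — the clause headed by 'protected'.
— Nora: subject of the clause headed by 'assured'; c-commands the pronoun but lies outside its binding domain — allowed.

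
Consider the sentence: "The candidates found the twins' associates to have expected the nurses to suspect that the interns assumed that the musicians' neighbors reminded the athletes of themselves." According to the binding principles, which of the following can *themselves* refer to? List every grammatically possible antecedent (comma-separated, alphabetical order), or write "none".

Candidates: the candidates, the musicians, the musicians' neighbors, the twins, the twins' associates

the musicians' neighbors

*themselves* is a reflexive; Principle A requires it to be bound within its binding domain — the clause headed by 'reminded'.
— the candidates: subject of the matrix clause; c-commands the reflexive but lies outside its binding domain — cannot bind it (Principle A).
— the musicians: possessor inside the subject DP of the clause headed by 'reminded'; does not c-command the reflexive — cannot bind it (Principle A).
— the musicians' neighbors: subject of the clause headed by 'reminded'; c-commands the reflexive within its binding domain — allowed (Principle A).
— the twins: possessor inside the subject DP of the clause headed by 'expected'; does not c-command the reflexive — cannot bind it (Principle A).
— the twins' associates: subject of the clause headed by 'expected'; c-commands the reflexive but lies outside its binding domain — cannot bind it (Principle A).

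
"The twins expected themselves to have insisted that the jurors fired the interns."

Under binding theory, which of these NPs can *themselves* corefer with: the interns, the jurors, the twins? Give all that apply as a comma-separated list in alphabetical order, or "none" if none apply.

*themselves* is a reflexive; Principle A requires it to be bound within its binding domain — the matrix clause.
— the interns: object of the clause headed by 'fired'; does not c-command the reflexive — cannot bind it (Principle A).
— the jurors: subject of the clause headed by 'fired'; does not c-command the reflexive — cannot bind it (Principle A).
— the twins: subject of the matrix clause; c-commands the reflexive within its binding domain — allowed (Principle A).

the twins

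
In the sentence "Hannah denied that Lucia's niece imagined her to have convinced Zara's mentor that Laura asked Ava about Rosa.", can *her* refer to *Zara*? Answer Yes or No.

*her* is a pronoun; Principle B requires it to be free in its binding domain — the clause headed by 'imagined'.
— Zara: possessor inside the object DP of the clause headed by 'convinced'; is c-commanded by the pronoun; coreference would bind this R-expression — blocked (Principle C).

No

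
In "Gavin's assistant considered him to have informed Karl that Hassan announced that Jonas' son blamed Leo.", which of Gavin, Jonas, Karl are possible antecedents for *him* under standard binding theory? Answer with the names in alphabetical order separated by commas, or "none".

*him* is a pronoun; Principle B requires it to be free in its binding domain — the matrix clause.
— Gavin: possessor inside the subject DP of the matrix clause; does not c-command the pronoun — Principle B does not apply; allowed.
— Jonas: possessor inside the subject DP of the clause headed by 'blamed'; is c-commanded by the pronoun; coreference would bind this R-expression — blocked (Principle C).
— Karl: object of the clause headed by 'informed'; is c-commanded by the pronoun; coreference would bind this R-expression — blocked (Principle C).

Gavin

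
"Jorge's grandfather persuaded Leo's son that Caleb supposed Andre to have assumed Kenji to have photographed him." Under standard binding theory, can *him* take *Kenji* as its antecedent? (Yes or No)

No

*him* is a pronoun; Principle B requires it to be free in its binding domain — the clause headed by 'photographed'.
— Kenji: subject of the clause headed by 'photographed'; c-commands the pronoun within its binding domain — blocked (Principle B).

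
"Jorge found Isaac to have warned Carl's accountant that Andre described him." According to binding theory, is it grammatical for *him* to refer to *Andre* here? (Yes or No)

No

*Andre* is an R-expression; Principle C requires it to be free (not bound by any c-commanding expression).
— him: object of the clause headed by 'described'; the R-expression locally c-commands the pronoun — coreference blocked (Principle B on the pronoun).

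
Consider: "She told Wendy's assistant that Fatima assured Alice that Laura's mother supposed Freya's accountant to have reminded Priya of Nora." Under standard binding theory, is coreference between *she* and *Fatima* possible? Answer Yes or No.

*Fatima* is an R-expression; Principle C requires it to be free (not bound by any c-commanding expression).
— she: subject of the matrix clause; the pronoun c-commands the R-expression — coreference blocked (Principle C).

No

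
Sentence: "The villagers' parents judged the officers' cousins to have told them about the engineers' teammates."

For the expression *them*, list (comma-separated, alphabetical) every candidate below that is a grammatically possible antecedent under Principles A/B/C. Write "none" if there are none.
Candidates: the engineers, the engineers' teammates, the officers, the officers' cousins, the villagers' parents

*them* is a pronoun; Principle B requires it to be free in its binding domain — the clause headed by 'told'.
— the engineers: possessor inside the second object DP of the clause headed by 'told'; is c-commanded by the pronoun; coreference would bind this R-expression — blocked (Principle C).
— the engineers' teammates: second object of the clause headed by 'told'; is c-commanded by the pronoun; coreference would bind this R-expression — blocked (Principle C).
— the officers: possessor inside the subject DP of the clause headed by 'told'; does not c-command the pronoun — Principle B does not apply; allowed.
— the officers' cousins: subject of the clause headed by 'told'; c-commands the pronoun within its binding domain — blocked (Principle B).
— the villagers' parents: subject of the matrix clause; c-commands the pronoun but lies outside its binding domain — allowed.

the officers, the villagers' parents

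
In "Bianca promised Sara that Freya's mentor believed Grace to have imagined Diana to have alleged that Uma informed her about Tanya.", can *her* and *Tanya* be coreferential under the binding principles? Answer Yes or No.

No

*Tanya* is an R-expression; Principle C requires it to be free (not bound by any c-commanding expression).
— her: object of the clause headed by 'informed'; the pronoun c-commands the R-expression — coreference blocked (Principle C).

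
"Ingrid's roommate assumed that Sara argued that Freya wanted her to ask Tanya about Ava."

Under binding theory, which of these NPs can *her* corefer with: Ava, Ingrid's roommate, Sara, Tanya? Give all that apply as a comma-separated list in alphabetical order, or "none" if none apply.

*her* is a pronoun; Principle B requires it to be free in its binding domain — the clause headed by 'wanted'.
— Ava: second object of the clause headed by 'ask'; is c-commanded by the pronoun; coreference would bind this R-expression — blocked (Principle C).
— Ingrid's roommate: subject of the matrix clause; c-commands the pronoun but lies outside its binding domain — allowed.
— Sara: subject of the clause headed by 'argued'; c-commands the pronoun but lies outside its binding domain — allowed.
— Tanya: object of the clause headed by 'ask'; is c-commanded by the pronoun; coreference would bind this R-expression — blocked (Principle C).

Ingrid's roommate, Sara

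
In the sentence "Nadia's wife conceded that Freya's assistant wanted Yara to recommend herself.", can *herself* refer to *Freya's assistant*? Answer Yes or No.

No

*herself* is a reflexive; Principle A requires it to be bound within its binding domain — the clause headed by 'recommend'.
— Freya's assistant: subject of the clause headed by 'wanted'; c-commands the reflexive but lies outside its binding domain — cannot bind it (Principle A).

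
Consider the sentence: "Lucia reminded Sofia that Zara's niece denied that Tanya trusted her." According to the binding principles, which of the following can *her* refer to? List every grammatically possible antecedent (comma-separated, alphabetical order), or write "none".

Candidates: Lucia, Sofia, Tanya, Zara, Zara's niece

*her* is a pronoun; Principle B requires it to be free in its binding domain — the clause headed by 'trusted'.
— Lucia: subject of the matrix clause; c-commands the pronoun but lies outside its binding domain — allowed.
— Sofia: object of the matrix clause; c-commands the pronoun but lies outside its binding domain — allowed.
— Tanya: subject of the clause headed by 'trusted'; c-commands the pronoun within its binding domain — blocked (Principle B).
— Zara: possessor inside the subject DP of the clause headed by 'denied'; does not c-command the pronoun — Principle B does not apply; allowed.
— Zara's niece: subject of the clause headed by 'denied'; c-commands the pronoun but lies outside its binding domain — allowed.

Lucia, Sofia, Zara, Zara's niece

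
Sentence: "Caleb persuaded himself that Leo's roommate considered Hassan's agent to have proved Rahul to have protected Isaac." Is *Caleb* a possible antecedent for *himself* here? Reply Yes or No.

Yes

*himself* is a reflexive; Principle A requires it to be bound within its binding domain — the matrix clause.
— Caleb: subject of the matrix clause; c-commands the reflexive within its binding domain — allowed (Principle A).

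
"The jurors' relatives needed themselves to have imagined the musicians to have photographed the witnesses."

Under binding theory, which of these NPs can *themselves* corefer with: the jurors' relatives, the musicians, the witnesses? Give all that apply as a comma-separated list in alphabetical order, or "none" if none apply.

the jurors' relatives

*themselves* is a reflexive; Principle A requires it to be bound within its binding domain — the matrix clause.
— the jurors' relatives: subject of the matrix clause; c-commands the reflexive within its binding domain — allowed (Principle A).
— the musicians: subject of the clause headed by 'photographed'; does not c-command the reflexive — cannot bind it (Principle A).
— the witnesses: object of the clause headed by 'photographed'; does not c-command the reflexive — cannot bind it (Principle A).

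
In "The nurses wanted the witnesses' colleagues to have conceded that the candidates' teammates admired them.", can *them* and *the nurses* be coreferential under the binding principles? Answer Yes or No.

Yes

*the nurses* is an R-expression; Principle C requires it to be free (not bound by any c-commanding expression).
— them: object of the clause headed by 'admired'; the pronoun does not c-command the R-expression — coreference allowed.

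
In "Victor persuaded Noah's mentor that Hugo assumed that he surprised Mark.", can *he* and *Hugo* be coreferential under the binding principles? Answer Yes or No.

Yes

*Hugo* is an R-expression; Principle C requires it to be free (not bound by any c-commanding expression).
— he: subject of the clause headed by 'surprised'; the pronoun does not c-command the R-expression — coreference allowed.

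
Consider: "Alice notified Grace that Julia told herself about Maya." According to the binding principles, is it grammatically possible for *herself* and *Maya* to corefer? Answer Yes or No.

No

*herself* is a reflexive; Principle A requires it to be bound within its binding domain — the clause headed by 'told'.
— Maya: second object of the clause headed by 'told'; does not c-command the reflexive — cannot bind it (Principle A).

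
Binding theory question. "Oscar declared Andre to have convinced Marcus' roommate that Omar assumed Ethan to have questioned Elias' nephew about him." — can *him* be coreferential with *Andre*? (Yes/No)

*him* is a pronoun; Principle B requires it to be free in its binding domain — the clause headed by 'questioned'.
— Andre: subject of the clause headed by 'convinced'; c-commands the pronoun but lies outside its binding domain — allowed.

Yes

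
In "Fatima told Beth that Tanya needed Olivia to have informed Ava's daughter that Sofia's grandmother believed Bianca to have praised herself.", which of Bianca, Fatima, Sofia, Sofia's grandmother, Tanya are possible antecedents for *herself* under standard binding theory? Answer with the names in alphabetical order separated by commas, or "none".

Bianca

*herself* is a reflexive; Principle A requires it to be bound within its binding domain — the clause headed by 'praised'.
— Bianca: subject of the clause headed by 'praised'; c-commands the reflexive within its binding domain — allowed (Principle A).
— Fatima: subject of the matrix clause; c-commands the reflexive but lies outside its binding domain — cannot bind it (Principle A).
— Sofia: possessor inside the subject DP of the clause headed by 'believed'; does not c-command the reflexive — cannot bind it (Principle A).
— Sofia's grandmother: subject of the clause headed by 'believed'; c-commands the reflexive but lies outside its binding domain — cannot bind it (Principle A).
— Tanya: subject of the clause headed by 'needed'; c-commands the reflexive but lies outside its binding domain — cannot bind it (Principle A).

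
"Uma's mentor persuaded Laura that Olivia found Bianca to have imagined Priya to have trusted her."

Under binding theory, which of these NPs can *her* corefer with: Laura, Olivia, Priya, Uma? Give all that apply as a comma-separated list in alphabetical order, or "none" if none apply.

Laura, Olivia, Uma

*her* is a pronoun; Principle B requires it to be free in its binding domain — the clause headed by 'trusted'.
— Laura: object of the matrix clause; c-commands the pronoun but lies outside its binding domain — allowed.
— Olivia: subject of the clause headed by 'found'; c-commands the pronoun but lies outside its binding domain — allowed.
— Priya: subject of the clause headed by 'trusted'; c-commands the pronoun within its binding domain — blocked (Principle B).
— Uma: possessor inside the subject DP of the matrix clause; does not c-command the pronoun — Principle B does not apply; allowed.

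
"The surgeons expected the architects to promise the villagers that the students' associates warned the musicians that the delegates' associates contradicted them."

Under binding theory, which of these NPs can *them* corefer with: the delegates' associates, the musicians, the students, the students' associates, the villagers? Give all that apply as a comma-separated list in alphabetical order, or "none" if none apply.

*them* is a pronoun; Principle B requires it to be free in its binding domain — the clause headed by 'contradicted'.
— the delegates' associates: subject of the clause headed by 'contradicted'; c-commands the pronoun within its binding domain — blocked (Principle B).
— the musicians: object of the clause headed by 'warned'; c-commands the pronoun but lies outside its binding domain — allowed.
— the students: possessor inside the subject DP of the clause headed by 'warned'; does not c-command the pronoun — Principle B does not apply; allowed.
— the students' associates: subject of the clause headed by 'warned'; c-commands the pronoun but lies outside its binding domain — allowed.
— the villagers: object of the clause headed by 'promise'; c-commands the pronoun but lies outside its binding domain — allowed.

the musicians, the students, the students' associates, the villagers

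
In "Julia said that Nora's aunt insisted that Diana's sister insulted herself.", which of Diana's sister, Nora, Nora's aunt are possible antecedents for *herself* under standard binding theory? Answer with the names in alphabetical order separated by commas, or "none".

*herself* is a reflexive; Principle A requires it to be bound within its binding domain — the clause headed by 'insulted'.
— Diana's sister: subject of the clause headed by 'insulted'; c-commands the reflexive within its binding domain — allowed (Principle A).
— Nora: possessor inside the subject DP of the clause headed by 'insisted'; does not c-command the reflexive — cannot bind it (Principle A).
— Nora's aunt: subject of the clause headed by 'insisted'; c-commands the reflexive but lies outside its binding domain — cannot bind it (Principle A).

Diana's sister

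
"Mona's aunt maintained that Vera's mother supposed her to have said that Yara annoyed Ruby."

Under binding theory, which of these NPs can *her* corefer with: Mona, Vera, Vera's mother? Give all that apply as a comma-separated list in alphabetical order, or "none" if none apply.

*her* is a pronoun; Principle B requires it to be free in its binding domain — the clause headed by 'supposed'.
— Mona: possessor inside the subject DP of the matrix clause; does not c-command the pronoun — Principle B does not apply; allowed.
— Vera: possessor inside the subject DP of the clause headed by 'supposed'; does not c-command the pronoun — Principle B does not apply; allowed.
— Vera's mother: subject of the clause headed by 'supposed'; c-commands the pronoun within its binding domain — blocked (Principle B).

Mona, Vera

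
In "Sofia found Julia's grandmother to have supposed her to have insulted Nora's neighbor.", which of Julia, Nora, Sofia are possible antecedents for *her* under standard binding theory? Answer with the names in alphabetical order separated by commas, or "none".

*her* is a pronoun; Principle B requires it to be free in its binding domain — the clause headed by 'supposed'.
— Julia: possessor inside the subject DP of the clause headed by 'supposed'; does not c-command the pronoun — Principle B does not apply; allowed.
— Nora: possessor inside the object DP of the clause headed by 'insulted'; is c-commanded by the pronoun; coreference would bind this R-expression — blocked (Principle C).
— Sofia: subject of the matrix clause; c-commands the pronoun but lies outside its binding domain — allowed.

Julia, Sofia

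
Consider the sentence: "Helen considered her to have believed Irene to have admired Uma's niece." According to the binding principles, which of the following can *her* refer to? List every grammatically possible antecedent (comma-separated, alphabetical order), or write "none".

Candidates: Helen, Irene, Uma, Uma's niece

none

*her* is a pronoun; Principle B requires it to be free in its binding domain — the matrix clause.
— Helen: subject of the matrix clause; c-commands the pronoun within its binding domain — blocked (Principle B).
— Irene: subject of the clause headed by 'admired'; is c-commanded by the pronoun; coreference would bind this R-expression — blocked (Principle C).
— Uma: possessor inside the object DP of the clause headed by 'admired'; is c-commanded by the pronoun; coreference would bind this R-expression — blocked (Principle C).
— Uma's niece: object of the clause headed by 'admired'; is c-commanded by the pronoun; coreference would bind this R-expression — blocked (Principle C).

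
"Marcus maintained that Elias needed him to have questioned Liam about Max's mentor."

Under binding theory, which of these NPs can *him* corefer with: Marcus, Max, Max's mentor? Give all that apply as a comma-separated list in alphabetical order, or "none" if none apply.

Marcus

*him* is a pronoun; Principle B requires it to be free in its binding domain — the clause headed by 'needed'.
— Marcus: subject of the matrix clause; c-commands the pronoun but lies outside its binding domain — allowed.
— Max: possessor inside the second object DP of the clause headed by 'questioned'; is c-commanded by the pronoun; coreference would bind this R-expression — blocked (Principle C).
— Max's mentor: second object of the clause headed by 'questioned'; is c-commanded by the pronoun; coreference would bind this R-expression — blocked (Principle C).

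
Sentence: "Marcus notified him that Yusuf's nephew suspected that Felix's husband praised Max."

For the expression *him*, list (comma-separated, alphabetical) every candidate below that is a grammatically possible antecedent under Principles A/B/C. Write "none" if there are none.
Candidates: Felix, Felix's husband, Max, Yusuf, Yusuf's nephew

none

*him* is a pronoun; Principle B requires it to be free in its binding domain — the matrix clause.
— Felix: possessor inside the subject DP of the clause headed by 'praised'; is c-commanded by the pronoun; coreference would bind this R-expression — blocked (Principle C).
— Felix's husband: subject of the clause headed by 'praised'; is c-commanded by the pronoun; coreference would bind this R-expression — blocked (Principle C).
— Max: object of the clause headed by 'praised'; is c-commanded by the pronoun; coreference would bind this R-expression — blocked (Principle C).
— Yusuf: possessor inside the subject DP of the clause headed by 'suspected'; is c-commanded by the pronoun; coreference would bind this R-expression — blocked (Principle C).
— Yusuf's nephew: subject of the clause headed by 'suspected'; is c-commanded by the pronoun; coreference would bind this R-expression — blocked (Principle C).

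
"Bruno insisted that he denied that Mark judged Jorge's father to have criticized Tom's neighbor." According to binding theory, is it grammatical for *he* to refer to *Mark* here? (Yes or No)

No

*Mark* is an R-expression; Principle C requires it to be free (not bound by any c-commanding expression).
— he: subject of the clause headed by 'denied'; the pronoun c-commands the R-expression — coreference blocked (Principle C).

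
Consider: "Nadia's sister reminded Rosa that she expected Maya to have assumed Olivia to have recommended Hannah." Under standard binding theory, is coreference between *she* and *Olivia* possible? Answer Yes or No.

*Olivia* is an R-expression; Principle C requires it to be free (not bound by any c-commanding expression).
— she: subject of the clause headed by 'expected'; the pronoun c-commands the R-expression — coreference blocked (Principle C).

No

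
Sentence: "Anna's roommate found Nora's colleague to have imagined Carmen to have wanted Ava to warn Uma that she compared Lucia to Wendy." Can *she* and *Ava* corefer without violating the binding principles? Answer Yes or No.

*Ava* is an R-expression; Principle C requires it to be free (not bound by any c-commanding expression).
— she: subject of the clause headed by 'compared'; the pronoun does not c-command the R-expression — coreference allowed.

Yes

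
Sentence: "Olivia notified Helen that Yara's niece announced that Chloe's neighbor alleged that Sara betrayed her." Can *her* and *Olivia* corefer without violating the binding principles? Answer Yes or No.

*Olivia* is an R-expression; Principle C requires it to be free (not bound by any c-commanding expression).
— her: object of the clause headed by 'betrayed'; the pronoun does not c-command the R-expression — coreference allowed.

Yes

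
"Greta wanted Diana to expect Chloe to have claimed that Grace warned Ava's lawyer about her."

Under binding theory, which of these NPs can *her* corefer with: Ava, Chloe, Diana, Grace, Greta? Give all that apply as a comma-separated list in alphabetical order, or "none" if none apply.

*her* is a pronoun; Principle B requires it to be free in its binding domain — the clause headed by 'warned'.
— Ava: possessor inside the object DP of the clause headed by 'warned'; does not c-command the pronoun — Principle B does not apply; allowed.
— Chloe: subject of the clause headed by 'claimed'; c-commands the pronoun but lies outside its binding domain — allowed.
— Diana: subject of the clause headed by 'expect'; c-commands the pronoun but lies outside its binding domain — allowed.
— Grace: subject of the clause headed by 'warned'; c-commands the pronoun within its binding domain — blocked (Principle B).
— Greta: subject of the matrix clause; c-commands the pronoun but lies outside its binding domain — allowed.

Ava, Chloe, Diana, Greta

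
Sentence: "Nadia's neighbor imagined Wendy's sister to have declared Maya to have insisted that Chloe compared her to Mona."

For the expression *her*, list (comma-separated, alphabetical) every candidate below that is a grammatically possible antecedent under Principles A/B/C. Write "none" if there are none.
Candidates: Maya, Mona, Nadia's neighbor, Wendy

*her* is a pronoun; Principle B requires it to be free in its binding domain — the clause headed by 'compared'.
— Maya: subject of the clause headed by 'insisted'; c-commands the pronoun but lies outside its binding domain — allowed.
— Mona: second object of the clause headed by 'compared'; is c-commanded by the pronoun; coreference would bind this R-expression — blocked (Principle C).
— Nadia's neighbor: subject of the matrix clause; c-commands the pronoun but lies outside its binding domain — allowed.
— Wendy: possessor inside the subject DP of the clause headed by 'declared'; does not c-command the pronoun — Principle B does not apply; allowed.

Maya, Nadia's neighbor, Wendy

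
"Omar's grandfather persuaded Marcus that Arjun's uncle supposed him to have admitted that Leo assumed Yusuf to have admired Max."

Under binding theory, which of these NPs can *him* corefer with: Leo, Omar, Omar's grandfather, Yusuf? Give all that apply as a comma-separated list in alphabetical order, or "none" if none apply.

*him* is a pronoun; Principle B requires it to be free in its binding domain — the clause headed by 'supposed'.
— Leo: subject of the clause headed by 'assumed'; is c-commanded by the pronoun; coreference would bind this R-expression — blocked (Principle C).
— Omar: possessor inside the subject DP of the matrix clause; does not c-command the pronoun — Principle B does not apply; allowed.
— Omar's grandfather: subject of the matrix clause; c-commands the pronoun but lies outside its binding domain — allowed.
— Yusuf: subject of the clause headed by 'admired'; is c-commanded by the pronoun; coreference would bind this R-expression — blocked (Principle C).

Omar, Omar's grandfather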